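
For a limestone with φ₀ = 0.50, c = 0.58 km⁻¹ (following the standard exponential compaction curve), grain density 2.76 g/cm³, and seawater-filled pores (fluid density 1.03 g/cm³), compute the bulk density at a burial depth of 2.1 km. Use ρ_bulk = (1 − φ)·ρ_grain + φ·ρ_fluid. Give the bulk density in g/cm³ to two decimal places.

Porosity at depth: φ = 0.5·exp(−0.58×2.1) = 0.5×0.2958 = 0.1479
Bulk density: ρ_b = (1−φ)ρ_g + φ·ρ_f = 0.8521×2.76 + 0.1479×1.03
       = 2.352 + 0.152 = 2.504 g/cm³

2.50 g/cm³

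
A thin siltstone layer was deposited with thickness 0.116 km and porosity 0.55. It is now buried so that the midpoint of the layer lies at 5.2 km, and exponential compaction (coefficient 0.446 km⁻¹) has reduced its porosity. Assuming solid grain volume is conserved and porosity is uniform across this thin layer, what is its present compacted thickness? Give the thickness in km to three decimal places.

0.055 km

Porosity at 5.2 km: phi = 0.55·exp(−0.446×5.2) = 0.0541
Solid-volume conservation: h(1−phi) = h₀(1−phi₀) ⇒ h = h₀·(1−phi₀)/(1−phi)
h = 0.116 × (1 − 0.55)/(1 − 0.0541) = 0.116 × 0.4757 = 0.0552 km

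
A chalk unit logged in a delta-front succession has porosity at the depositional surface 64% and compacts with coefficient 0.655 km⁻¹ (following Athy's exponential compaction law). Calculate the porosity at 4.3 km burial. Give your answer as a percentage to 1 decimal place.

3.8%

φ = φ₀·exp(−β·d) = 0.64 × exp(−0.655 × 4.3) = 0.64 × exp(−2.817)
  = 0.64 × 0.0598 = 0.0383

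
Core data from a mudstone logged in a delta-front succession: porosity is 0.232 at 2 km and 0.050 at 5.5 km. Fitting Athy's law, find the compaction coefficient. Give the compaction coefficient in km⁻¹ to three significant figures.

0.438 km⁻¹

Athy: phi(d) = phi₀ e^(−cd) ⇒ phi₁/phi₂ = e^{c(d₂−d₁)} ⇒ c = ln(phi₁/phi₂)/(d₂−d₁)
c = ln(0.232/0.05) / (5.5 − 2) = ln(4.64) / 3.5 = 1.5347 / 3.5 = 0.4385 km⁻¹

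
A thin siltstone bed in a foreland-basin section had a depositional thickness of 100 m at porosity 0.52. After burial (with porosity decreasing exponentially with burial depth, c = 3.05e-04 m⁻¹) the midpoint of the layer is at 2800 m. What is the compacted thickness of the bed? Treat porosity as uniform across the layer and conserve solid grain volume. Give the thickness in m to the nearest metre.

Working in km (1 km = 1000 m; c in km⁻¹ = c in m⁻¹ × 1000):
Porosity at 2.8 km: phi = 0.52·exp(−0.305×2.8) = 0.2214
Solid-volume conservation: h(1−phi) = h₀(1−phi₀) ⇒ h = h₀·(1−phi₀)/(1−phi)
h = 0.1 × (1 − 0.52)/(1 − 0.2214) = 0.1 × 0.6165 = 0.0616 km

62 m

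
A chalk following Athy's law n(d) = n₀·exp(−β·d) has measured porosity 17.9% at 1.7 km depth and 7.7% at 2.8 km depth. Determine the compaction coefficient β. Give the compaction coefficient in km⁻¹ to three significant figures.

0.767 km⁻¹

Athy: n(d) = n₀ e^(−βd) ⇒ n₁/n₂ = e^{β(d₂−d₁)} ⇒ β = ln(n₁/n₂)/(d₂−d₁)
β = ln(0.179/0.077) / (2.8 − 1.7) = ln(2.325) / 1.1 = 0.8436 / 1.1 = 0.7669 km⁻¹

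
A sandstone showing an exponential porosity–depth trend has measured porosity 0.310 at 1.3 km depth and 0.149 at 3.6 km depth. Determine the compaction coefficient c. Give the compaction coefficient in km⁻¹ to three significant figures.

0.319 km⁻¹

Athy: n(d) = n₀ e^(−cd) ⇒ n₁/n₂ = e^{c(d₂−d₁)} ⇒ c = ln(n₁/n₂)/(d₂−d₁)
c = ln(0.31/0.149) / (3.6 − 1.3) = ln(2.081) / 2.3 = 0.7326 / 2.3 = 0.3185 km⁻¹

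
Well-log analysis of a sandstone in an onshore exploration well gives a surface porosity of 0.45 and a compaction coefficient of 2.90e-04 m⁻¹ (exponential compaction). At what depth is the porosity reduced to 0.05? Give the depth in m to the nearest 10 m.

Working in km (1 km = 1000 m; c in km⁻¹ = c in m⁻¹ × 1000):
Invert Athy's law: z = ln(n₀/n) / c
z = ln(0.45/0.05) / 0.29 = ln(9) / 0.29 = 2.1972 / 0.29 = 7.577 km

7580 m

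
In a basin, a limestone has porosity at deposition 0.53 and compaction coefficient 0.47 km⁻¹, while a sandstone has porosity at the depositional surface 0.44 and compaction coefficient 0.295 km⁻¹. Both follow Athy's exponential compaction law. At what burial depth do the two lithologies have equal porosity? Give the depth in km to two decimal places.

Set φ₀ₐ e^(−cₐz) = φ₀ᵦ e^(−cᵦz) ⇒ ln(φ₀ₐ/φ₀ᵦ) = (cₐ − cᵦ)·z
z = ln(0.53/0.44) / (0.47 − 0.295) = 0.1861 / 0.175 = 1.063 km

1.06 km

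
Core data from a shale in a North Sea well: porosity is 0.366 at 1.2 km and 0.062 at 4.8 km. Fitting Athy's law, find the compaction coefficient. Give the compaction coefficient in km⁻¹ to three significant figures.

0.493 km⁻¹

Athy: φ(d) = φ₀ e^(−cd) ⇒ φ₁/φ₂ = e^{c(d₂−d₁)} ⇒ c = ln(φ₁/φ₂)/(d₂−d₁)
c = ln(0.366/0.062) / (4.8 − 1.2) = ln(5.903) / 3.6 = 1.7755 / 3.6 = 0.4932 km⁻¹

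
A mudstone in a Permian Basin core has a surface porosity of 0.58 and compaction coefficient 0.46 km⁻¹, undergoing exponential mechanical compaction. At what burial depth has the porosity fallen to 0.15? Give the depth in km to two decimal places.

Invert Athy's law: Z = ln(φ₀/φ) / β
Z = ln(0.58/0.15) / 0.46 = ln(3.867) / 0.46 = 1.3524 / 0.46 = 2.940 km

2.94 km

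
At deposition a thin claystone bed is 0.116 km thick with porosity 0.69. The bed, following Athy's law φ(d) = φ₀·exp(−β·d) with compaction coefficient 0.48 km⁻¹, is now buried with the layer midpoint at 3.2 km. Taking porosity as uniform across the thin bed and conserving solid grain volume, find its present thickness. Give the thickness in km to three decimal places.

Porosity at 3.2 km: φ = 0.69·exp(−0.48×3.2) = 0.1485
Solid-volume conservation: h(1−φ) = h₀(1−φ₀) ⇒ h = h₀·(1−φ₀)/(1−φ)
h = 0.116 × (1 − 0.69)/(1 − 0.1485) = 0.116 × 0.3641 = 0.0422 km

0.042 km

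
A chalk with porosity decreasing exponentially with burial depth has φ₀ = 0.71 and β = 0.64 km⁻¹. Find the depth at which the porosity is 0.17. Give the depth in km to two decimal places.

2.23 km

Invert Athy's law: d = ln(φ₀/φ) / β
d = ln(0.71/0.17) / 0.64 = ln(4.176) / 0.64 = 1.4295 / 0.64 = 2.234 km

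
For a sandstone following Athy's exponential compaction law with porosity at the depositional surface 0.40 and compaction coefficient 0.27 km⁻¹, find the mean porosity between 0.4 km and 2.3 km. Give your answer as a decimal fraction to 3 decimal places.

⟨n⟩ = (1/(d₂−d₁)) ∫ n₀ e^(−kd) dd = n₀·(e^(−k·d₁) − e^(−k·d₂)) / (k·(d₂−d₁))
e^(−0.27×0.4) = 0.8976; e^(−0.27×2.3) = 0.5374
⟨n⟩ = 0.4 × (0.8976 − 0.5374) / (0.27 × 1.9) = 0.4 × 0.7022 = 0.2809

0.281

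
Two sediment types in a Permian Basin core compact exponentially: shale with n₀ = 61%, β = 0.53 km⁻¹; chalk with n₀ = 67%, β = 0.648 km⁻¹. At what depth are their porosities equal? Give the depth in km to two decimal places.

0.80 km

Set n₀ₐ e^(−βₐZ) = n₀ᵦ e^(−βᵦZ) ⇒ ln(n₀ₐ/n₀ᵦ) = (βₐ − βᵦ)·Z
Z = ln(0.61/0.67) / (0.53 − 0.648) = -0.0938 / -0.118 = 0.795 km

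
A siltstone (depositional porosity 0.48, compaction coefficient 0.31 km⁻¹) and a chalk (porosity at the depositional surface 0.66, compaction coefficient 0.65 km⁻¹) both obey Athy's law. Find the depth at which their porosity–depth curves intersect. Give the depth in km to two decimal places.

Set n₀ₐ e^(−cₐZ) = n₀ᵦ e^(−cᵦZ) ⇒ ln(n₀ₐ/n₀ᵦ) = (cₐ − cᵦ)·Z
Z = ln(0.48/0.66) / (0.31 − 0.65) = -0.3185 / -0.34 = 0.937 km

0.94 km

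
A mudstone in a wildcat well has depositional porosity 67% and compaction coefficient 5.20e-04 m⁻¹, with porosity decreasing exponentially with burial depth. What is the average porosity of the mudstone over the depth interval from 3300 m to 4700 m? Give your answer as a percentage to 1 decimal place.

Working in km (1 km = 1000 m; k in km⁻¹ = k in m⁻¹ × 1000):
⟨phi⟩ = (1/(d₂−d₁)) ∫ phi₀ e^(−kd) dd = phi₀·(e^(−k·d₁) − e^(−k·d₂)) / (k·(d₂−d₁))
e^(−0.52×3.3) = 0.1798; e^(−0.52×4.7) = 0.0868
⟨phi⟩ = 0.67 × (0.1798 − 0.0868) / (0.52 × 1.4) = 0.67 × 0.1277 = 0.0856

8.6%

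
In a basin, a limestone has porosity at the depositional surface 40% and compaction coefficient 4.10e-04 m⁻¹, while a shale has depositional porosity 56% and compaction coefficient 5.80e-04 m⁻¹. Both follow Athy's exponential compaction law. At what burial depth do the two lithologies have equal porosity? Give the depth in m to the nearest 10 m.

1980 m

Working in km (1 km = 1000 m; β in km⁻¹ = β in m⁻¹ × 1000):
Set phi₀ₐ e^(−βₐz) = phi₀ᵦ e^(−βᵦz) ⇒ ln(phi₀ₐ/phi₀ᵦ) = (βₐ − βᵦ)·z
z = ln(0.4/0.56) / (0.41 − 0.58) = -0.3365 / -0.17 = 1.979 km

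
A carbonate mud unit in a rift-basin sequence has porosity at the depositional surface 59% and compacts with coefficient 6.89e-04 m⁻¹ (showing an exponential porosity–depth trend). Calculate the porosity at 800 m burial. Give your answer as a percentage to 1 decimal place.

Working in km (1 km = 1000 m; β in km⁻¹ = β in m⁻¹ × 1000):
φ = φ₀·exp(−β·d) = 0.59 × exp(−0.689 × 0.8) = 0.59 × exp(−0.5512)
  = 0.59 × 0.5763 = 0.3400

34.0%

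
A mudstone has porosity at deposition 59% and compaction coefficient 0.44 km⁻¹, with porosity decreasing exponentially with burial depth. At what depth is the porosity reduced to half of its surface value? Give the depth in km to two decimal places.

φ/φ₀ = 1/2 ⇒ exp(−k·Z) = 1/2 ⇒ Z = ln(2) / k
Z = 0.6931 / 0.44 = 1.575 km

1.58 km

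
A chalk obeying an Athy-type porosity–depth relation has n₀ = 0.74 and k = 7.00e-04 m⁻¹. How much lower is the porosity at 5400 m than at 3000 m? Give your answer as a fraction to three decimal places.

0.074

Working in km (1 km = 1000 m; k in km⁻¹ = k in m⁻¹ × 1000):
n(3) = 0.74·e^(−0.7×3) = 0.0906
n(5.4) = 0.74·e^(−0.7×5.4) = 0.0169
Δn = 0.0906 − 0.0169 = 0.0737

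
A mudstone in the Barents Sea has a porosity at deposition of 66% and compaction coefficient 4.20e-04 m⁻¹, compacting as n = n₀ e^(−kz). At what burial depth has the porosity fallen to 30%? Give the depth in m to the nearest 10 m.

1880 m

Working in km (1 km = 1000 m; k in km⁻¹ = k in m⁻¹ × 1000):
Invert Athy's law: z = ln(n₀/n) / k
z = ln(0.66/0.3) / 0.42 = ln(2.2) / 0.42 = 0.7885 / 0.42 = 1.877 km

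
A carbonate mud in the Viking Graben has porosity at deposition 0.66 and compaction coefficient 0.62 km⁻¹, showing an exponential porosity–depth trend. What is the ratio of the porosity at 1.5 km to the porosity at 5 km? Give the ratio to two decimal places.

phi(d₁)/phi(d₂) = e^(−β·d₁)/e^(−β·d₂) = e^{β(d₂−d₁)}
= exp(0.62 × 3.5) = exp(2.17) = 8.7583

8.76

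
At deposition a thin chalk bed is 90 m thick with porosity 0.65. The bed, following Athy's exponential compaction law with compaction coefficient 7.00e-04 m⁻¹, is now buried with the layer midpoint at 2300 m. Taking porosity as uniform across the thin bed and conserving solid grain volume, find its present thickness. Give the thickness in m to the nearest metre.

Working in km (1 km = 1000 m; k in km⁻¹ = k in m⁻¹ × 1000):
Porosity at 2.3 km: φ = 0.65·exp(−0.7×2.3) = 0.1299
Solid-volume conservation: h(1−φ) = h₀(1−φ₀) ⇒ h = h₀·(1−φ₀)/(1−φ)
h = 0.09 × (1 − 0.65)/(1 − 0.1299) = 0.09 × 0.4023 = 0.0362 km

36 m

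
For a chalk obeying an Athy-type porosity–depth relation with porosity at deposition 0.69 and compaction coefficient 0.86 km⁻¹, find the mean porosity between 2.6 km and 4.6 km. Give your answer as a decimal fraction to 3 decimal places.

0.035

⟨phi⟩ = (1/(d₂−d₁)) ∫ phi₀ e^(−kd) dd = phi₀·(e^(−k·d₁) − e^(−k·d₂)) / (k·(d₂−d₁))
e^(−0.86×2.6) = 0.1069; e^(−0.86×4.6) = 0.0191
⟨phi⟩ = 0.69 × (0.1069 − 0.0191) / (0.86 × 2) = 0.69 × 0.0510 = 0.0352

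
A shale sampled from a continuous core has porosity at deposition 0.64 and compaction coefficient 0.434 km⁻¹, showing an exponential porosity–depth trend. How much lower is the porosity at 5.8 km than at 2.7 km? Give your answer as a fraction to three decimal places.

phi(2.7) = 0.64·e^(−0.434×2.7) = 0.1983
phi(5.8) = 0.64·e^(−0.434×5.8) = 0.0516
Δphi = 0.1983 − 0.0516 = 0.1466

0.147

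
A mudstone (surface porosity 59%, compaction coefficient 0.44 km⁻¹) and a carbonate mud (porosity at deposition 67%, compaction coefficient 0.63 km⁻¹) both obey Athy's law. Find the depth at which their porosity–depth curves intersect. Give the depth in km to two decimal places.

Set n₀ₐ e^(−cₐd) = n₀ᵦ e^(−cᵦd) ⇒ ln(n₀ₐ/n₀ᵦ) = (cₐ − cᵦ)·d
d = ln(0.59/0.67) / (0.44 − 0.63) = -0.1272 / -0.19 = 0.669 km

0.67 km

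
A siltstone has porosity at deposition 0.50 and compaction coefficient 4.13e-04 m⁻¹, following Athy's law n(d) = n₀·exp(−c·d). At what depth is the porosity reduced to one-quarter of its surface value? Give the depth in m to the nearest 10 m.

Working in km (1 km = 1000 m; c in km⁻¹ = c in m⁻¹ × 1000):
n/n₀ = 1/4 ⇒ exp(−c·d) = 1/4 ⇒ d = ln(4) / c
d = 1.3863 / 0.413 = 3.357 km

3360 m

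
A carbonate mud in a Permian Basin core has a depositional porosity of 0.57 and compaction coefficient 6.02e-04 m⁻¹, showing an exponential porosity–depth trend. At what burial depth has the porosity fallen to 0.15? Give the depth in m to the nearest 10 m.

Working in km (1 km = 1000 m; c in km⁻¹ = c in m⁻¹ × 1000):
Invert Athy's law: d = ln(n₀/n) / c
d = ln(0.57/0.15) / 0.602 = ln(3.8) / 0.602 = 1.3350 / 0.602 = 2.218 km

2220 m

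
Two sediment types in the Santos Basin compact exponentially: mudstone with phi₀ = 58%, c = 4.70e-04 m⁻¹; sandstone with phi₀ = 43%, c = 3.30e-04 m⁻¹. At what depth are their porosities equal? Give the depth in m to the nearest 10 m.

Working in km (1 km = 1000 m; c in km⁻¹ = c in m⁻¹ × 1000):
Set phi₀ₐ e^(−cₐz) = phi₀ᵦ e^(−cᵦz) ⇒ ln(phi₀ₐ/phi₀ᵦ) = (cₐ − cᵦ)·z
z = ln(0.58/0.43) / (0.47 − 0.33) = 0.2992 / 0.14 = 2.137 km

2140 m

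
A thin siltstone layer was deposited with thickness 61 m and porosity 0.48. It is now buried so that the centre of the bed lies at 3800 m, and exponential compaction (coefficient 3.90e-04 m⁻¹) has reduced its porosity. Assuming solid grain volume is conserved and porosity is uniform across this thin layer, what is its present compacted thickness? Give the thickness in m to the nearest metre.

36 m

Working in km (1 km = 1000 m; c in km⁻¹ = c in m⁻¹ × 1000):
Porosity at 3.8 km: φ = 0.48·exp(−0.39×3.8) = 0.1090
Solid-volume conservation: h(1−φ) = h₀(1−φ₀) ⇒ h = h₀·(1−φ₀)/(1−φ)
h = 0.061 × (1 − 0.48)/(1 − 0.1090) = 0.061 × 0.5836 = 0.0356 km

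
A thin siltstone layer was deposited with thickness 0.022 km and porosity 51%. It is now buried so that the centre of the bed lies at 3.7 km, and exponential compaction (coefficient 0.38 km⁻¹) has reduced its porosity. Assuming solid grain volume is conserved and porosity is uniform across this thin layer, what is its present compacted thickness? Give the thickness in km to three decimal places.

0.012 km

Porosity at 3.7 km: n = 0.51·exp(−0.38×3.7) = 0.1250
Solid-volume conservation: h(1−n) = h₀(1−n₀) ⇒ h = h₀·(1−n₀)/(1−n)
h = 0.022 × (1 − 0.51)/(1 − 0.1250) = 0.022 × 0.5600 = 0.0123 km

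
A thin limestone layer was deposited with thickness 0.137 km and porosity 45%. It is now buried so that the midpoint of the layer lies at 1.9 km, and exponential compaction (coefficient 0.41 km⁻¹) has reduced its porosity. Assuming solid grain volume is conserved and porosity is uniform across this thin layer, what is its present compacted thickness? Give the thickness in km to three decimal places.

Porosity at 1.9 km: phi = 0.45·exp(−0.41×1.9) = 0.2065
Solid-volume conservation: h(1−phi) = h₀(1−phi₀) ⇒ h = h₀·(1−phi₀)/(1−phi)
h = 0.137 × (1 − 0.45)/(1 − 0.2065) = 0.137 × 0.6931 = 0.0950 km

0.095 km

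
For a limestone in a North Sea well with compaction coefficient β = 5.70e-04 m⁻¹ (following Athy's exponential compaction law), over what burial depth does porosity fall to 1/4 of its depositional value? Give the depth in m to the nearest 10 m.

2430 m

Working in km (1 km = 1000 m; β in km⁻¹ = β in m⁻¹ × 1000):
phi/phi₀ = 1/4 ⇒ exp(−β·Z) = 1/4 ⇒ Z = ln(4) / β
Z = 1.3863 / 0.57 = 2.432 km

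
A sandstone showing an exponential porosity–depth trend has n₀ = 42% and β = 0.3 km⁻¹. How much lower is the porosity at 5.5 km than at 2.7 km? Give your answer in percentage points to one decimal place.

10.6 percentage points

n(2.7) = 0.42·e^(−0.3×2.7) = 0.1868
n(5.5) = 0.42·e^(−0.3×5.5) = 0.0807
Δn = 0.1868 − 0.0807 = 0.1062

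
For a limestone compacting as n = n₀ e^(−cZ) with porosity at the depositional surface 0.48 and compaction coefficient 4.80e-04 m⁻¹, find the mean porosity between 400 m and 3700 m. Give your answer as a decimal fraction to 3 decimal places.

Working in km (1 km = 1000 m; c in km⁻¹ = c in m⁻¹ × 1000):
⟨n⟩ = (1/(Z₂−Z₁)) ∫ n₀ e^(−cZ) dZ = n₀·(e^(−c·Z₁) − e^(−c·Z₂)) / (c·(Z₂−Z₁))
e^(−0.48×0.4) = 0.8253; e^(−0.48×3.7) = 0.1693
⟨n⟩ = 0.48 × (0.8253 − 0.1693) / (0.48 × 3.3) = 0.48 × 0.4141 = 0.1988

0.199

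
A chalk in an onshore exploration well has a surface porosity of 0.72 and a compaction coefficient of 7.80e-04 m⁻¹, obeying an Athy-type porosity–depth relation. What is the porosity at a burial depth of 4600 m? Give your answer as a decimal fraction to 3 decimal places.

0.020

Working in km (1 km = 1000 m; c in km⁻¹ = c in m⁻¹ × 1000):
φ = φ₀·exp(−c·d) = 0.72 × exp(−0.78 × 4.6) = 0.72 × exp(−3.588)
  = 0.72 × 0.0277 = 0.0199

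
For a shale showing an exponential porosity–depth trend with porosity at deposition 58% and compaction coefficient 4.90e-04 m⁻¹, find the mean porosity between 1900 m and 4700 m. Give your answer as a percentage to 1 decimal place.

12.4%

Working in km (1 km = 1000 m; k in km⁻¹ = k in m⁻¹ × 1000):
⟨φ⟩ = (1/(Z₂−Z₁)) ∫ φ₀ e^(−kZ) dZ = φ₀·(e^(−k·Z₁) − e^(−k·Z₂)) / (k·(Z₂−Z₁))
e^(−0.49×1.9) = 0.3942; e^(−0.49×4.7) = 0.1000
⟨φ⟩ = 0.58 × (0.3942 − 0.1000) / (0.49 × 2.8) = 0.58 × 0.2144 = 0.1244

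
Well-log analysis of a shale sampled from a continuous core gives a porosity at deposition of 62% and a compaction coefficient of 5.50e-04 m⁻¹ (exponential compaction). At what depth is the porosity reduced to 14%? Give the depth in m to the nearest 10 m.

2710 m

Working in km (1 km = 1000 m; β in km⁻¹ = β in m⁻¹ × 1000):
Invert Athy's law: z = ln(n₀/n) / β
z = ln(0.62/0.14) / 0.55 = ln(4.429) / 0.55 = 1.4881 / 0.55 = 2.706 km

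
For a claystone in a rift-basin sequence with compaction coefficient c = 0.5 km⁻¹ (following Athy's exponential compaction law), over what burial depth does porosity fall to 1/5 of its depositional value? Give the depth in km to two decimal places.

n/n₀ = 1/5 ⇒ exp(−c·Z) = 1/5 ⇒ Z = ln(5) / c
Z = 1.6094 / 0.5 = 3.219 km

3.22 km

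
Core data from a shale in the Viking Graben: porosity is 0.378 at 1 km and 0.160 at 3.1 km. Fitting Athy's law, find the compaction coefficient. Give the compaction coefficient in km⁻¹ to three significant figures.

Athy: phi(d) = phi₀ e^(−cd) ⇒ phi₁/phi₂ = e^{c(d₂−d₁)} ⇒ c = ln(phi₁/phi₂)/(d₂−d₁)
c = ln(0.378/0.16) / (3.1 − 1) = ln(2.362) / 2.1 = 0.8597 / 2.1 = 0.4094 km⁻¹

0.409 km⁻¹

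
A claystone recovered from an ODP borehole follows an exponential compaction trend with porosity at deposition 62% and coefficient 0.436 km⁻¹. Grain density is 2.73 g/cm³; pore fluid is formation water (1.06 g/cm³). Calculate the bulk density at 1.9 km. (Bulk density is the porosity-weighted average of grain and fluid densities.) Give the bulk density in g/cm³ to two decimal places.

Porosity at depth: n = 0.62·exp(−0.436×1.9) = 0.62×0.4367 = 0.2708
Bulk density: ρ_b = (1−n)ρ_g + n·ρ_f = 0.7292×2.73 + 0.2708×1.06
       = 1.991 + 0.287 = 2.278 g/cm³

2.28 g/cm³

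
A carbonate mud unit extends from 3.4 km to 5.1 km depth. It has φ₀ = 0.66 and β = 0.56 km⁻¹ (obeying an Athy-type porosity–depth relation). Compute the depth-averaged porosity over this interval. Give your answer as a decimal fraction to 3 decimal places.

0.063

⟨φ⟩ = (1/(Z₂−Z₁)) ∫ φ₀ e^(−βZ) dZ = φ₀·(e^(−β·Z₁) − e^(−β·Z₂)) / (β·(Z₂−Z₁))
e^(−0.56×3.4) = 0.1490; e^(−0.56×5.1) = 0.0575
⟨φ⟩ = 0.66 × (0.1490 − 0.0575) / (0.56 × 1.7) = 0.66 × 0.0961 = 0.0634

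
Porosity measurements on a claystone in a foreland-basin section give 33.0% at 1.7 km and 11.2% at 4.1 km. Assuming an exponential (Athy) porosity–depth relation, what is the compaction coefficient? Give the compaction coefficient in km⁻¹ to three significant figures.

Athy: φ(Z) = φ₀ e^(−βZ) ⇒ φ₁/φ₂ = e^{β(Z₂−Z₁)} ⇒ β = ln(φ₁/φ₂)/(Z₂−Z₁)
β = ln(0.33/0.112) / (4.1 − 1.7) = ln(2.946) / 2.4 = 1.0806 / 2.4 = 0.4502 km⁻¹

0.450 km⁻¹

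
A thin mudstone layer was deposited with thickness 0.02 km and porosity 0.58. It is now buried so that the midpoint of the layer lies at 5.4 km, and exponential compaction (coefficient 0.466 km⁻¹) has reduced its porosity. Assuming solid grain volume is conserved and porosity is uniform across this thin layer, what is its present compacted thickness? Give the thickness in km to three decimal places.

Porosity at 5.4 km: φ = 0.58·exp(−0.466×5.4) = 0.0468
Solid-volume conservation: h(1−φ) = h₀(1−φ₀) ⇒ h = h₀·(1−φ₀)/(1−φ)
h = 0.02 × (1 − 0.58)/(1 − 0.0468) = 0.02 × 0.4406 = 0.0088 km

0.009 km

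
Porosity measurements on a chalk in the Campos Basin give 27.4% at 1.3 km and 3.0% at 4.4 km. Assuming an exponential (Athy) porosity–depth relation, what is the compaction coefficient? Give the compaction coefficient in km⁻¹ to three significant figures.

Athy: n(z) = n₀ e^(−cz) ⇒ n₁/n₂ = e^{c(z₂−z₁)} ⇒ c = ln(n₁/n₂)/(z₂−z₁)
c = ln(0.274/0.03) / (4.4 − 1.3) = ln(9.133) / 3.1 = 2.2119 / 3.1 = 0.7135 km⁻¹

0.714 km⁻¹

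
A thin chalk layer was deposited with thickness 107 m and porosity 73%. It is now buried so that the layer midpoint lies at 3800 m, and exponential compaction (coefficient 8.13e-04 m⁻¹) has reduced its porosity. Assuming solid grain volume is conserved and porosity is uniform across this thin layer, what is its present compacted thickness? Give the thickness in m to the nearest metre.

30 m

Working in km (1 km = 1000 m; β in km⁻¹ = β in m⁻¹ × 1000):
Porosity at 3.8 km: n = 0.73·exp(−0.813×3.8) = 0.0332
Solid-volume conservation: h(1−n) = h₀(1−n₀) ⇒ h = h₀·(1−n₀)/(1−n)
h = 0.107 × (1 − 0.73)/(1 − 0.0332) = 0.107 × 0.2793 = 0.0299 km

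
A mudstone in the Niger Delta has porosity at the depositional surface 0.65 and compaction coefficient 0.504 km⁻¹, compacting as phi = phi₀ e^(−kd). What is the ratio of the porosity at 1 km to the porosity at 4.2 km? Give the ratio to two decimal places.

phi(d₁)/phi(d₂) = e^(−k·d₁)/e^(−k·d₂) = e^{k(d₂−d₁)}
= exp(0.504 × 3.2) = exp(1.613) = 5.0168

5.02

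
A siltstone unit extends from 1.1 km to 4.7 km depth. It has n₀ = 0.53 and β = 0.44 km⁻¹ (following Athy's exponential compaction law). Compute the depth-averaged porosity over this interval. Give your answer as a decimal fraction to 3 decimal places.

⟨n⟩ = (1/(Z₂−Z₁)) ∫ n₀ e^(−βZ) dZ = n₀·(e^(−β·Z₁) − e^(−β·Z₂)) / (β·(Z₂−Z₁))
e^(−0.44×1.1) = 0.6163; e^(−0.44×4.7) = 0.1264
⟨n⟩ = 0.53 × (0.6163 − 0.1264) / (0.44 × 3.6) = 0.53 × 0.3093 = 0.1639

0.164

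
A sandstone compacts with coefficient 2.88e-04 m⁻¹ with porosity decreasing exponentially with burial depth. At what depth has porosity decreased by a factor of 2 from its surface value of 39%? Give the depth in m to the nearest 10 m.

2410 m

Working in km (1 km = 1000 m; k in km⁻¹ = k in m⁻¹ × 1000):
φ/φ₀ = 1/2 ⇒ exp(−k·Z) = 1/2 ⇒ Z = ln(2) / k
Z = 0.6931 / 0.288 = 2.407 km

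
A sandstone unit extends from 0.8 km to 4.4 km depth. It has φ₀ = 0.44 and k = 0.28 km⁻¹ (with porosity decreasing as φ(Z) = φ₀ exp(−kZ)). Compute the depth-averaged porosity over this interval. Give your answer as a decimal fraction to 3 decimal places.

⟨φ⟩ = (1/(Z₂−Z₁)) ∫ φ₀ e^(−kZ) dZ = φ₀·(e^(−k·Z₁) − e^(−k·Z₂)) / (k·(Z₂−Z₁))
e^(−0.28×0.8) = 0.7993; e^(−0.28×4.4) = 0.2917
⟨φ⟩ = 0.44 × (0.7993 − 0.2917) / (0.28 × 3.6) = 0.44 × 0.5036 = 0.2216

0.222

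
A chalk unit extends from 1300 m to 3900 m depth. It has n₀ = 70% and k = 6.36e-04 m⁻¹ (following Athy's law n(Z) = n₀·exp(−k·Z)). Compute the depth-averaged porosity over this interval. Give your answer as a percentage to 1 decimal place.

15.0%

Working in km (1 km = 1000 m; k in km⁻¹ = k in m⁻¹ × 1000):
⟨n⟩ = (1/(Z₂−Z₁)) ∫ n₀ e^(−kZ) dZ = n₀·(e^(−k·Z₁) − e^(−k·Z₂)) / (k·(Z₂−Z₁))
e^(−0.636×1.3) = 0.4374; e^(−0.636×3.9) = 0.0837
⟨n⟩ = 0.7 × (0.4374 − 0.0837) / (0.636 × 2.6) = 0.7 × 0.2139 = 0.1497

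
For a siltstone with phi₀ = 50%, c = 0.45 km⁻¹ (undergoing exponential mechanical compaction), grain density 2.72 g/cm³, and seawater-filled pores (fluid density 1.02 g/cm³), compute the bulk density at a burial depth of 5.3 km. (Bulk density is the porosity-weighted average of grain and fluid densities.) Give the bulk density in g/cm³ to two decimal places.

2.64 g/cm³

Porosity at depth: phi = 0.5·exp(−0.45×5.3) = 0.5×0.0921 = 0.0460
Bulk density: ρ_b = (1−phi)ρ_g + phi·ρ_f = 0.9540×2.72 + 0.0460×1.02
       = 2.595 + 0.047 = 2.642 g/cm³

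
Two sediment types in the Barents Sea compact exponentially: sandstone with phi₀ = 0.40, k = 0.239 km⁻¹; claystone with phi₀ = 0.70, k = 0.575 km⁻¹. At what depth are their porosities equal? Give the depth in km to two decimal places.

1.67 km

Set phi₀ₐ e^(−kₐz) = phi₀ᵦ e^(−kᵦz) ⇒ ln(phi₀ₐ/phi₀ᵦ) = (kₐ − kᵦ)·z
z = ln(0.4/0.7) / (0.239 − 0.575) = -0.5596 / -0.336 = 1.666 km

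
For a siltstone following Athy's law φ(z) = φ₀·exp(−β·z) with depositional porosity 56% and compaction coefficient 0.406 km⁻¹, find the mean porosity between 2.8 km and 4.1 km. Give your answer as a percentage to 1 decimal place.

⟨φ⟩ = (1/(z₂−z₁)) ∫ φ₀ e^(−βz) dz = φ₀·(e^(−β·z₁) − e^(−β·z₂)) / (β·(z₂−z₁))
e^(−0.406×2.8) = 0.3208; e^(−0.406×4.1) = 0.1893
⟨φ⟩ = 0.56 × (0.3208 − 0.1893) / (0.406 × 1.3) = 0.56 × 0.2493 = 0.1396

14.0%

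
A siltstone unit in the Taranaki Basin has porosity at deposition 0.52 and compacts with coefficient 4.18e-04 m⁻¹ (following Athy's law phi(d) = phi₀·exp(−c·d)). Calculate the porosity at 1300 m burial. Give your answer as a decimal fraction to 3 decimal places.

0.302

Working in km (1 km = 1000 m; c in km⁻¹ = c in m⁻¹ × 1000):
phi = phi₀·exp(−c·d) = 0.52 × exp(−0.418 × 1.3) = 0.52 × exp(−0.5434)
  = 0.52 × 0.5808 = 0.3020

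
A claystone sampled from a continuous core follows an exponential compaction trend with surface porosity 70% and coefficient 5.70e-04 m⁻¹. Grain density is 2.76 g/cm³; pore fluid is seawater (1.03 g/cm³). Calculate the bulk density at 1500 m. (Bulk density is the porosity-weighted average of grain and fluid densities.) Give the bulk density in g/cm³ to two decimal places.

Working in km (1 km = 1000 m; k in km⁻¹ = k in m⁻¹ × 1000):
Porosity at depth: phi = 0.7·exp(−0.57×1.5) = 0.7×0.4253 = 0.2977
Bulk density: ρ_b = (1−phi)ρ_g + phi·ρ_f = 0.7023×2.76 + 0.2977×1.03
       = 1.938 + 0.307 = 2.245 g/cm³

2.24 g/cm³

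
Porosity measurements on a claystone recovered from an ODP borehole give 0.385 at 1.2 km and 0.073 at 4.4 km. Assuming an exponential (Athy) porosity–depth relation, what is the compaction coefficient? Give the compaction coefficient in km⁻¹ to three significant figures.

0.520 km⁻¹

Athy: φ(z) = φ₀ e^(−cz) ⇒ φ₁/φ₂ = e^{c(z₂−z₁)} ⇒ c = ln(φ₁/φ₂)/(z₂−z₁)
c = ln(0.385/0.073) / (4.4 − 1.2) = ln(5.274) / 3.2 = 1.6628 / 3.2 = 0.5196 km⁻¹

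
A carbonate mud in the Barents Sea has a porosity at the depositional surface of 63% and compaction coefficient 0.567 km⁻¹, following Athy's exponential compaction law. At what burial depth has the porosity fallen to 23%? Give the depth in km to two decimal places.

1.78 km

Invert Athy's law: Z = ln(phi₀/phi) / k
Z = ln(0.63/0.23) / 0.567 = ln(2.739) / 0.567 = 1.0076 / 0.567 = 1.777 km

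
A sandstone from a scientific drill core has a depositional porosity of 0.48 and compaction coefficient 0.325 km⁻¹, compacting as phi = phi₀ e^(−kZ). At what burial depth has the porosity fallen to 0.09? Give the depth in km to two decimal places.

Invert Athy's law: Z = ln(phi₀/phi) / k
Z = ln(0.48/0.09) / 0.325 = ln(5.333) / 0.325 = 1.6740 / 0.325 = 5.151 km

5.15 km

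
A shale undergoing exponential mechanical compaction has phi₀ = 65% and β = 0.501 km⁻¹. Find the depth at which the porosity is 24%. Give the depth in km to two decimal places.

1.99 km

Invert Athy's law: Z = ln(phi₀/phi) / β
Z = ln(0.65/0.24) / 0.501 = ln(2.708) / 0.501 = 0.9963 / 0.501 = 1.989 km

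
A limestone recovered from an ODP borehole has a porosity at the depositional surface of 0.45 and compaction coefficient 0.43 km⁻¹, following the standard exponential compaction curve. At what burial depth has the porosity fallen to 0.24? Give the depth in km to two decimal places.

Invert Athy's law: d = ln(phi₀/phi) / c
d = ln(0.45/0.24) / 0.43 = ln(1.875) / 0.43 = 0.6286 / 0.43 = 1.462 km

1.46 km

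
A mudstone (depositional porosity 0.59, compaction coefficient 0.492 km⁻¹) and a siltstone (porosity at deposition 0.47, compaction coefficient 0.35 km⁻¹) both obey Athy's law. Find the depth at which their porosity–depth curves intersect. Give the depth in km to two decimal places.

1.60 km

Set n₀ₐ e^(−kₐz) = n₀ᵦ e^(−kᵦz) ⇒ ln(n₀ₐ/n₀ᵦ) = (kₐ − kᵦ)·z
z = ln(0.59/0.47) / (0.492 − 0.35) = 0.2274 / 0.142 = 1.601 km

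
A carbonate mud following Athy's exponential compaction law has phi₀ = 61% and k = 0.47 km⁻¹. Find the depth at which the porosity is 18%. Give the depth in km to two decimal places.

2.60 km

Invert Athy's law: Z = ln(phi₀/phi) / k
Z = ln(0.61/0.18) / 0.47 = ln(3.389) / 0.47 = 1.2205 / 0.47 = 2.597 km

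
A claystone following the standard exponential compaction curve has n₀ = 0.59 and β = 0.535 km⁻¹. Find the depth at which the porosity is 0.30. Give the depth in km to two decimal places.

Invert Athy's law: z = ln(n₀/n) / β
z = ln(0.59/0.3) / 0.535 = ln(1.967) / 0.535 = 0.6763 / 0.535 = 1.264 km

1.26 km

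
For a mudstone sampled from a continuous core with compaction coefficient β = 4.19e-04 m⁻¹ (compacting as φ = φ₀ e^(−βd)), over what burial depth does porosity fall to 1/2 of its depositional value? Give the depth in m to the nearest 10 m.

Working in km (1 km = 1000 m; β in km⁻¹ = β in m⁻¹ × 1000):
φ/φ₀ = 1/2 ⇒ exp(−β·d) = 1/2 ⇒ d = ln(2) / β
d = 0.6931 / 0.419 = 1.654 km

1650 m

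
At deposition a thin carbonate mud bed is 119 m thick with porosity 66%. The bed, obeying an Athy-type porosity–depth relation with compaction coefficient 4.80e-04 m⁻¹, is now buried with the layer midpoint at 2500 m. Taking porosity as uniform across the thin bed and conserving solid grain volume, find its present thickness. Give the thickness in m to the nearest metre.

50 m

Working in km (1 km = 1000 m; k in km⁻¹ = k in m⁻¹ × 1000):
Porosity at 2.5 km: φ = 0.66·exp(−0.48×2.5) = 0.1988
Solid-volume conservation: h(1−φ) = h₀(1−φ₀) ⇒ h = h₀·(1−φ₀)/(1−φ)
h = 0.119 × (1 − 0.66)/(1 − 0.1988) = 0.119 × 0.4244 = 0.0505 km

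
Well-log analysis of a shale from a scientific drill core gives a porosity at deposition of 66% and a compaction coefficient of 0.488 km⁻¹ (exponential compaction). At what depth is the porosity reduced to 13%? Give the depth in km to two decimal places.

3.33 km

Invert Athy's law: d = ln(n₀/n) / β
d = ln(0.66/0.13) / 0.488 = ln(5.077) / 0.488 = 1.6247 / 0.488 = 3.329 km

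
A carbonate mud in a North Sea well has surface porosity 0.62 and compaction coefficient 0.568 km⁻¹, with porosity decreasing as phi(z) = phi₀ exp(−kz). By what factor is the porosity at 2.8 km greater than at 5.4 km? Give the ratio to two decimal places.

4.38

phi(z₁)/phi(z₂) = e^(−k·z₁)/e^(−k·z₂) = e^{k(z₂−z₁)}
= exp(0.568 × 2.6) = exp(1.477) = 4.3789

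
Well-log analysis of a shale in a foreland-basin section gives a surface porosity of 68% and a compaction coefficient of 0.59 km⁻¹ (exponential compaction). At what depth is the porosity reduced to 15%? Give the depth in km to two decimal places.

Invert Athy's law: Z = ln(φ₀/φ) / c
Z = ln(0.68/0.15) / 0.59 = ln(4.533) / 0.59 = 1.5115 / 0.59 = 2.562 km

2.56 km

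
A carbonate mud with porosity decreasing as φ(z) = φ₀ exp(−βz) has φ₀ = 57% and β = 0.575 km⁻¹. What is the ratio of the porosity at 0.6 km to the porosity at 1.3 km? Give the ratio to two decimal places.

1.50

φ(z₁)/φ(z₂) = e^(−β·z₁)/e^(−β·z₂) = e^{β(z₂−z₁)}
= exp(0.575 × 0.7) = exp(0.4025) = 1.4956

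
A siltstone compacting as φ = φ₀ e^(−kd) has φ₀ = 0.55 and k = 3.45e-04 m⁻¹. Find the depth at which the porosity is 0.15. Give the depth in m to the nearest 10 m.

3770 m

Working in km (1 km = 1000 m; k in km⁻¹ = k in m⁻¹ × 1000):
Invert Athy's law: d = ln(φ₀/φ) / k
d = ln(0.55/0.15) / 0.345 = ln(3.667) / 0.345 = 1.2993 / 0.345 = 3.766 km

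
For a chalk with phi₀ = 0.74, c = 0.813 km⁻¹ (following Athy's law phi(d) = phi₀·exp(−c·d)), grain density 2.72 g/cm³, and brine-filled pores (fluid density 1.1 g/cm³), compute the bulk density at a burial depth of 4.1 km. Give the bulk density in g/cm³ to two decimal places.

Porosity at depth: phi = 0.74·exp(−0.813×4.1) = 0.74×0.0357 = 0.0264
Bulk density: ρ_b = (1−phi)ρ_g + phi·ρ_f = 0.9736×2.72 + 0.0264×1.1
       = 2.648 + 0.029 = 2.677 g/cm³

2.68 g/cm³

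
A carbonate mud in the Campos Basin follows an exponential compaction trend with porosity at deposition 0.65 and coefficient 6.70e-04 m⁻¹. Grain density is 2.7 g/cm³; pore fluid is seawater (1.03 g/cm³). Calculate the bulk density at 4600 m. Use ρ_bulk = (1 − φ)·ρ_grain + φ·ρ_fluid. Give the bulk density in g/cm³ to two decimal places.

2.65 g/cm³

Working in km (1 km = 1000 m; β in km⁻¹ = β in m⁻¹ × 1000):
Porosity at depth: n = 0.65·exp(−0.67×4.6) = 0.65×0.0459 = 0.0298
Bulk density: ρ_b = (1−n)ρ_g + n·ρ_f = 0.9702×2.7 + 0.0298×1.03
       = 2.620 + 0.031 = 2.650 g/cm³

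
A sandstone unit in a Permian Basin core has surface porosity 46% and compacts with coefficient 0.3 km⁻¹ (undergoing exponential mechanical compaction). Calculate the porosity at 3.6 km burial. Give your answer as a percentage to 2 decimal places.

15.62%

φ = φ₀·exp(−k·Z) = 0.46 × exp(−0.3 × 3.6) = 0.46 × exp(−1.08)
  = 0.46 × 0.3396 = 0.1562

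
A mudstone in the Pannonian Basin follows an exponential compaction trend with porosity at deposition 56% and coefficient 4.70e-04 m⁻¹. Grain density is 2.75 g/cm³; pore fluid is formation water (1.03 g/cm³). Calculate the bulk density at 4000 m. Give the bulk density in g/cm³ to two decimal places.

Working in km (1 km = 1000 m; c in km⁻¹ = c in m⁻¹ × 1000):
Porosity at depth: n = 0.56·exp(−0.47×4) = 0.56×0.1526 = 0.0855
Bulk density: ρ_b = (1−n)ρ_g + n·ρ_f = 0.9145×2.75 + 0.0855×1.03
       = 2.515 + 0.088 = 2.603 g/cm³

2.60 g/cm³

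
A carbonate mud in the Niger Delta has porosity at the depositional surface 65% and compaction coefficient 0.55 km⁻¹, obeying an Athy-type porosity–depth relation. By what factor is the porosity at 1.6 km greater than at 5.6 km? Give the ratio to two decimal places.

n(z₁)/n(z₂) = e^(−k·z₁)/e^(−k·z₂) = e^{k(z₂−z₁)}
= exp(0.55 × 4) = exp(2.2) = 9.0250

9.03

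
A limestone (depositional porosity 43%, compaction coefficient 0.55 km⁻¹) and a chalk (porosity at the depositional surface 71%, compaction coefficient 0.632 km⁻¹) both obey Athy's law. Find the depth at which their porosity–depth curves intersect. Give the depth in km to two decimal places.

Set n₀ₐ e^(−cₐd) = n₀ᵦ e^(−cᵦd) ⇒ ln(n₀ₐ/n₀ᵦ) = (cₐ − cᵦ)·d
d = ln(0.43/0.71) / (0.55 − 0.632) = -0.5015 / -0.082 = 6.116 km

6.12 km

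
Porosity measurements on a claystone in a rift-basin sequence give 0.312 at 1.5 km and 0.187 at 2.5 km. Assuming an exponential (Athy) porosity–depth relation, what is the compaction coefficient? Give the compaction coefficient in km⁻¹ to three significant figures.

0.512 km⁻¹

Athy: phi(Z) = phi₀ e^(−cZ) ⇒ phi₁/phi₂ = e^{c(Z₂−Z₁)} ⇒ c = ln(phi₁/phi₂)/(Z₂−Z₁)
c = ln(0.312/0.187) / (2.5 − 1.5) = ln(1.668) / 1 = 0.5119 / 1 = 0.5119 km⁻¹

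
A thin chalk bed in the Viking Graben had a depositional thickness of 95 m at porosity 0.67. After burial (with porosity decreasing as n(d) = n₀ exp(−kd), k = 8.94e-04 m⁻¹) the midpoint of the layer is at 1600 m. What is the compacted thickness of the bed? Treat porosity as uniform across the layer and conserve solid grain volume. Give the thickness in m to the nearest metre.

Working in km (1 km = 1000 m; k in km⁻¹ = k in m⁻¹ × 1000):
Porosity at 1.6 km: n = 0.67·exp(−0.894×1.6) = 0.1603
Solid-volume conservation: h(1−n) = h₀(1−n₀) ⇒ h = h₀·(1−n₀)/(1−n)
h = 0.095 × (1 − 0.67)/(1 − 0.1603) = 0.095 × 0.3930 = 0.0373 km

37 m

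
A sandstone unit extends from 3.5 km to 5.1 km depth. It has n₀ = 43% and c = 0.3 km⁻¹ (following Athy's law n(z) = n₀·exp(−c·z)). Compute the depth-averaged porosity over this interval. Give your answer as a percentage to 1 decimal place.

⟨n⟩ = (1/(z₂−z₁)) ∫ n₀ e^(−cz) dz = n₀·(e^(−c·z₁) − e^(−c·z₂)) / (c·(z₂−z₁))
e^(−0.3×3.5) = 0.3499; e^(−0.3×5.1) = 0.2165
⟨n⟩ = 0.43 × (0.3499 − 0.2165) / (0.3 × 1.6) = 0.43 × 0.2779 = 0.1195

12.0%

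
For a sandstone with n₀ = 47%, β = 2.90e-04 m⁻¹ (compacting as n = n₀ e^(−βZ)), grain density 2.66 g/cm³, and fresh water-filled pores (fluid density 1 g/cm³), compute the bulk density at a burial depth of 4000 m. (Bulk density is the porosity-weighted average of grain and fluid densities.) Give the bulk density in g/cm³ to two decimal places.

Working in km (1 km = 1000 m; β in km⁻¹ = β in m⁻¹ × 1000):
Porosity at depth: n = 0.47·exp(−0.29×4) = 0.47×0.3135 = 0.1473
Bulk density: ρ_b = (1−n)ρ_g + n·ρ_f = 0.8527×2.66 + 0.1473×1
       = 2.268 + 0.147 = 2.415 g/cm³

2.42 g/cm³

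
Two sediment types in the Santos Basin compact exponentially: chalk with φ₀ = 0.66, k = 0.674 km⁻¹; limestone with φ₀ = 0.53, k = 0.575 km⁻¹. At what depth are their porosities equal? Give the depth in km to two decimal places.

2.22 km

Set φ₀ₐ e^(−kₐz) = φ₀ᵦ e^(−kᵦz) ⇒ ln(φ₀ₐ/φ₀ᵦ) = (kₐ − kᵦ)·z
z = ln(0.66/0.53) / (0.674 − 0.575) = 0.2194 / 0.099 = 2.216 km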